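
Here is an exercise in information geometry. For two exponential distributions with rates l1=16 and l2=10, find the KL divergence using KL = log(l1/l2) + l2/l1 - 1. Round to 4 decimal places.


KL divergence for exponential family:
KL = log(l1/l2) + l2/l1 - 1.
log(16/10) = 0.470004.
10/16 = 0.625.
KL = 0.470004 + 0.625 - 1 = 0.0950

0.0950


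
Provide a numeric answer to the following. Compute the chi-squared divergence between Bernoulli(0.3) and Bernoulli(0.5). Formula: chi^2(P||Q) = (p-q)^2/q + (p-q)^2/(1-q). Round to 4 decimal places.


Chi-squared divergence between Bernoulli distributions:
chi^2 = (p-q)^2/q + (p-q)^2/(1-q).
p = 0.3, q = 0.5, p-q = -0.2.
(p-q)^2 = 0.04.
term1 = 0.04/0.5 = 0.08.
term2 = 0.04/0.5 = 0.08.
chi^2 = 0.08 + 0.08 = 0.1600

0.1600


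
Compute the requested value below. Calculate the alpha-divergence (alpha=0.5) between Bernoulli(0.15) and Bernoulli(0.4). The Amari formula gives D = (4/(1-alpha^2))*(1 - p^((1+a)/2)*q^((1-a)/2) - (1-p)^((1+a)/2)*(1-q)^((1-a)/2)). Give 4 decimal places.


Amari alpha-divergence:
D = (4/(1-alpha^2))*(1 - p^((1+a)/2)*q^((1-a)/2) - (1-p)^((1+a)/2)*(1-q)^((1-a)/2)).
alpha = 0.5, p = 0.15, q = 0.4.
e1 = (1+alpha)/2 = 0.75, e2 = (1-alpha)/2 = 0.25.
t1 = p^e1 * q^e2 = 0.15^0.75 * 0.4^0.25 = 0.191683.
t2 = (1-p)^e1 * (1-q)^e2 = 0.85^0.75 * 0.6^0.25 = 0.779116.
4/(1-alpha^2) = 5.333333.
D = 5.333333*(1 - 0.191683 - 0.779116) = 0.1557

0.1557


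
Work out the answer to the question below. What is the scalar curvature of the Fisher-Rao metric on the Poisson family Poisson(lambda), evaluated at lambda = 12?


This family has a single free parameter, so its statistical manifold
is 1-dimensional. The Riemann curvature tensor of any 1-dimensional
Riemannian manifold vanishes identically, so R = 0.

0


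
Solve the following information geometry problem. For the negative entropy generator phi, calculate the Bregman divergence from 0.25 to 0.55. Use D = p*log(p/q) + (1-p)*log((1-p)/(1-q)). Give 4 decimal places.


Bregman divergence with negative entropy generator:
D = p*log(p/q) + (1-p)*log((1-p)/(1-q)).
p = 0.25, q = 0.55.
p*log(p/q) = 0.25*log(0.25/0.55) = -0.197114.
(1-p)*log((1-p)/(1-q)) = 0.75*log(0.75/0.45) = 0.383119.
D = -0.197114 + 0.383119 = 0.1860

0.1860


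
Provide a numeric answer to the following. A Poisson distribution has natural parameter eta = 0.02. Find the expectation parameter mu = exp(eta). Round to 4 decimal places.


Expectation parameter for Poisson exponential family:
mu = exp(eta).
eta = 0.02.
mu = exp(0.02) = 1.0202

1.0202


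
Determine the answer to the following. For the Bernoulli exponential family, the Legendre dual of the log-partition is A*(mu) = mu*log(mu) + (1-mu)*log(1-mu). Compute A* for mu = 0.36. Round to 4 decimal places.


Legendre transform for Bernoulli:
A*(mu) = mu*log(mu) + (1-mu)*log(1-mu).
mu = 0.36, 1-mu = 0.64.
mu*log(mu) = 0.36*log(0.36) = -0.367794.
(1-mu)*log(1-mu) = 0.64*log(0.64) = -0.285624.
A* = -0.367794 + -0.285624 = -0.6534

-0.6534


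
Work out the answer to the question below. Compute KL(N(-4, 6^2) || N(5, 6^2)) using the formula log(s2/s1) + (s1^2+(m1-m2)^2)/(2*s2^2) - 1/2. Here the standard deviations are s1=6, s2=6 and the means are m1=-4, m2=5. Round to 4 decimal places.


KL divergence between normal distributions:
KL = log(s2/s1) + (s1^2 + (m1-m2)^2)/(2*s2^2) - 1/2.
log(6/6) = 0.0.
(6^2 + (-4-5)^2)/(2*6^2) = (36 + 81)/72 = 1.625.
KL = 0.0 + 1.625 - 0.5 = 1.1250

1.1250


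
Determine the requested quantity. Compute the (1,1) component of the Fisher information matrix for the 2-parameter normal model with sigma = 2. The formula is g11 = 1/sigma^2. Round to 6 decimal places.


For the 2-parameter normal family, the Fisher metric has:
  g11 = 1/sigma^2, g22 = 2/sigma^2.
sigma = 2, sigma^2 = 4.
g11 = 0.250000

0.250000


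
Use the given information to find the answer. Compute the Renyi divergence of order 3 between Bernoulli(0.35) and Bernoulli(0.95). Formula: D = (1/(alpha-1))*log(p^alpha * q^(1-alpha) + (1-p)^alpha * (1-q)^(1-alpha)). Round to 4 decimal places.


Renyi divergence of order alpha between Bernoulli distributions:
D = (1/(alpha-1))*log(p^alpha * q^(1-alpha) + (1-p)^alpha * (1-q)^(1-alpha)).
alpha = 3, p = 0.35, q = 0.95.
p^alpha * q^(1-alpha) = 0.35^3 * 0.95^-2 = 0.047507.
(1-p)^alpha * (1-q)^(1-alpha) = 0.65^3 * 0.05^-2 = 109.85.
sum = 0.047507 + 109.85 = 109.897507.
D = (1/2)*log(109.897507) = 2.3498

2.3498


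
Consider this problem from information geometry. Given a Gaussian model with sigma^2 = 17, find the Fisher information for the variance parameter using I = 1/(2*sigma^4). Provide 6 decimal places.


Fisher information for variance: I(sigma^2) = 1/(2*sigma^4).
sigma^2 = 17, so sigma^4 = 289.
I = 1/(2*289) = 1/578 = 0.001730

0.001730


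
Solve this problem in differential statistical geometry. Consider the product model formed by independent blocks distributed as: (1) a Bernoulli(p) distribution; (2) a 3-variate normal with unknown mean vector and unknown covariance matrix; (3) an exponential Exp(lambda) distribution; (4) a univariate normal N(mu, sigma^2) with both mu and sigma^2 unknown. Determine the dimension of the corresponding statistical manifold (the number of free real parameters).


The dimension of a statistical manifold equals the number of free
(independent) real parameters of the model. For a product of independent
blocks the parameter counts add.
- Bernoulli (p): 1.
- 3-variate normal: 3 (mean) + 3*4/2 = 6 (symmetric covariance) = 9.
- exponential (lambda): 1.
- normal (mu, sigma^2): 2.
Total = 1 + 9 + 1 + 2 = 13.
Dimension = 13

13


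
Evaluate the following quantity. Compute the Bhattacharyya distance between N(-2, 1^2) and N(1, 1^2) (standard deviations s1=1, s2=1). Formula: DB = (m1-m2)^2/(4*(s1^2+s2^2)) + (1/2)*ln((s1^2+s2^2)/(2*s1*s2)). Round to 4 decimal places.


Bhattacharyya distance between two Gaussians:
DB = (m1-m2)^2/(4*(s1^2+s2^2)) + (1/2)*ln((s1^2+s2^2)/(2*s1*s2)).
(m1-m2)^2 = (-3)^2 = 9.
s1^2+s2^2 = 1 + 1 = 2.
term1 = 9/8 = 1.125.
term2 = 0.5*ln(2/2.0) = 0.0.
DB = 1.125 + 0.0 = 1.1250

1.1250


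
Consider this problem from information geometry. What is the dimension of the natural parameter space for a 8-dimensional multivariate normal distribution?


Exponential family dimension calculation:
For 8-dim MVN: mean has 8 params, covariance has 8*9/2 = 36 unique entries.
Total dim = 8 + 36 = 44.

44


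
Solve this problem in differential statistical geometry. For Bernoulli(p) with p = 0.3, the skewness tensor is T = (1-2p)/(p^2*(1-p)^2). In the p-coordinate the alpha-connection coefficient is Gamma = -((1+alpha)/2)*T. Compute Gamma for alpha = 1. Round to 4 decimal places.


Skewness (Amari-Chentsov) tensor: T = (1-2p)/(p^2*(1-p)^2).
p = 0.3, 1-2p = 0.4, p^2 = 0.09, (1-p)^2 = 0.49.
T = 0.4/(0.09 * 0.49) = 9.070295.
In the p-coordinate, Gamma^(alpha) = Gamma^(0) - (alpha/2)*T with Gamma^(0) = (1/2)*g'(p) = -T/2,
so Gamma^(alpha) = -((1+alpha)/2)*T.
alpha = 1, -(1+alpha)/2 = -1.0.
Gamma = -1.0 * 9.070295 = -9.0703

-9.0703


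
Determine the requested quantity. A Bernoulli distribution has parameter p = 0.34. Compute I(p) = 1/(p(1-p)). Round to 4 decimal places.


For Bernoulli(p), Fisher information is I(p) = 1/(p*(1-p)).
p = 0.34, 1-p = 0.66.
p*(1-p) = 0.2244.
I(p) = 1/0.2244 = 4.4563

4.4563


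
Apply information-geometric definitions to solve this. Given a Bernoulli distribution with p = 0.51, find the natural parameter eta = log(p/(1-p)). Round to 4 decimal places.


Natural parameter for Bernoulli: eta = log(p/(1-p)).
p = 0.51, 1-p = 0.49.
p/(1-p) = 1.040816.
eta = log(1.040816) = 0.0400

0.0400


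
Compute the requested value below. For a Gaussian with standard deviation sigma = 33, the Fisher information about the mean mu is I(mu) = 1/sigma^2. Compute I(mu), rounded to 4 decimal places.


The Fisher information for the mean of a normal distribution is I(mu) = 1/sigma^2.
sigma = 33, so sigma^2 = 1089.
I(mu) = 1/1089 = 0.0009

0.0009


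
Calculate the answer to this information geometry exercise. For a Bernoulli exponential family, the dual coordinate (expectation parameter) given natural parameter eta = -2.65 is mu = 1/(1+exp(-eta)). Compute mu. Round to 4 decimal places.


Dual coordinate (expectation parameter) for Bernoulli:
mu = 1/(1+exp(-eta)).
eta = -2.65.
exp(-eta) = exp(2.65) = 14.154039.
mu = 1/(1+14.154039) = 0.0660

0.0660


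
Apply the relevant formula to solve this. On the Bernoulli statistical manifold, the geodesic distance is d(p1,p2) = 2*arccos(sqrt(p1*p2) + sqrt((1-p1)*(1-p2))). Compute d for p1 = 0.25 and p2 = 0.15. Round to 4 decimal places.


Geodesic distance on Bernoulli manifold:
d(p1,p2) = 2*arccos(sqrt(p1*p2) + sqrt((1-p1)*(1-p2))).
sqrt(p1*p2) = sqrt(0.25*0.15) = 0.193649.
sqrt((1-p1)*(1-p2)) = sqrt(0.75*0.85) = 0.798436.
arg = 0.193649 + 0.798436 = 0.992085.
d = 2*arccos(0.992085) = 0.2518

0.2518


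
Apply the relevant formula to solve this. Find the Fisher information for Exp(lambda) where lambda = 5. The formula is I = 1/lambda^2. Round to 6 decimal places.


Fisher information for exponential: I(lambda) = 1/lambda^2.
lambda = 5, lambda^2 = 25.
I = 1/25 = 0.040000

0.040000


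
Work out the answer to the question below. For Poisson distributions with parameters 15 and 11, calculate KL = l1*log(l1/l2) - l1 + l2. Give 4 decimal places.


KL divergence for Poisson:
KL = l1*log(l1/l2) - l1 + l2.
l1 = 15, l2 = 11.
log(15/11) = 0.310155.
l1*log(l1/l2) = 15 * 0.310155 = 4.652324.
KL = 4.652324 - 15 + 11 = 0.6523

0.6523


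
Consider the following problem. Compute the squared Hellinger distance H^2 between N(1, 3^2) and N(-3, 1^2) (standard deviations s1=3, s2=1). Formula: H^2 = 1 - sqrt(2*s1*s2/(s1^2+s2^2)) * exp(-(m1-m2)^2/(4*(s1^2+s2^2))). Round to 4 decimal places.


Squared Hellinger distance for Gaussians:
H^2 = 1 - sqrt(2*s1*s2/(s1^2+s2^2)) * exp(-(m1-m2)^2/(4*(s1^2+s2^2))).
s1^2 = 9, s2^2 = 1, s1^2+s2^2 = 10.
sqrt(2*3*1/(10)) = 0.774597.
(m1-m2)^2 = (4)^2 = 16.
exp(-16/(4*10)) = exp(-0.4) = 0.67032.
H^2 = 1 - 0.774597*0.67032 = 0.4808

0.4808


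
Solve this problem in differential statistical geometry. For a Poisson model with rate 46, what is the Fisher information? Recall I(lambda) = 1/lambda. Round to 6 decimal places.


Fisher information for Poisson: I(lambda) = 1/lambda.
lambda = 46.
I(lambda) = 1/46 = 0.021739

0.021739


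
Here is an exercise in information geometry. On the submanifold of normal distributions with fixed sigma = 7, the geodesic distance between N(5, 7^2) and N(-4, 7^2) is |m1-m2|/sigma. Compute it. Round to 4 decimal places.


On the fixed-variance normal subfamily, geodesic distance = |m1-m2|/sigma.
|5 - -4| = 9.
sigma = 7.
d = 9/7 = 1.2857

1.2857


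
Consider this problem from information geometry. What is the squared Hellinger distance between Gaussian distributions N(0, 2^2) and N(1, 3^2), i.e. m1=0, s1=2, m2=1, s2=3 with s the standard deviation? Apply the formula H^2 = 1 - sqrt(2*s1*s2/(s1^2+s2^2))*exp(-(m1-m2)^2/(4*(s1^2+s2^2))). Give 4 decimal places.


Squared Hellinger distance for Gaussians:
H^2 = 1 - sqrt(2*s1*s2/(s1^2+s2^2)) * exp(-(m1-m2)^2/(4*(s1^2+s2^2))).
s1^2 = 4, s2^2 = 9, s1^2+s2^2 = 13.
sqrt(2*2*3/(13)) = 0.960769.
(m1-m2)^2 = (-1)^2 = 1.
exp(-1/(4*13)) = exp(-0.019231) = 0.980953.
H^2 = 1 - 0.960769*0.980953 = 0.0575

0.0575


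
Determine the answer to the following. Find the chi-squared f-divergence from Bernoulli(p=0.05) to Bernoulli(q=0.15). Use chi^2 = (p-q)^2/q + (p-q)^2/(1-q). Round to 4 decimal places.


Chi-squared divergence between Bernoulli distributions:
chi^2 = (p-q)^2/q + (p-q)^2/(1-q).
p = 0.05, q = 0.15, p-q = -0.1.
(p-q)^2 = 0.01.
term1 = 0.01/0.15 = 0.066667.
term2 = 0.01/0.85 = 0.011765.
chi^2 = 0.066667 + 0.011765 = 0.0784

0.0784


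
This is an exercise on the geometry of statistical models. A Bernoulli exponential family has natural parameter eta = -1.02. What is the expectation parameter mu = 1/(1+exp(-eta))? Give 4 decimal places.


Dual coordinate (expectation parameter) for Bernoulli:
mu = 1/(1+exp(-eta)).
eta = -1.02.
exp(-eta) = exp(1.02) = 2.773195.
mu = 1/(1+2.773195) = 0.2650

0.2650


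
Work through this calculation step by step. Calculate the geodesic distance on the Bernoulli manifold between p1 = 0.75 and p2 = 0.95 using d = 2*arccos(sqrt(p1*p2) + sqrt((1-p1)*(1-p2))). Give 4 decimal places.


Geodesic distance on Bernoulli manifold:
d(p1,p2) = 2*arccos(sqrt(p1*p2) + sqrt((1-p1)*(1-p2))).
sqrt(p1*p2) = sqrt(0.75*0.95) = 0.844097.
sqrt((1-p1)*(1-p2)) = sqrt(0.25*0.05) = 0.111803.
arg = 0.844097 + 0.111803 = 0.955901.
d = 2*arccos(0.955901) = 0.5962

0.5962


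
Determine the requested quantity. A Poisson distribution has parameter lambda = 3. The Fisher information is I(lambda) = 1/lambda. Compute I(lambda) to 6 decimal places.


Fisher information for Poisson: I(lambda) = 1/lambda.
lambda = 3.
I(lambda) = 1/3 = 0.333333

0.333333


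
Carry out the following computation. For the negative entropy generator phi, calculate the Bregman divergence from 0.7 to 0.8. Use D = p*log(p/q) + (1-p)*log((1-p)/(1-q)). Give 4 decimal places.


Bregman divergence with negative entropy generator:
D = p*log(p/q) + (1-p)*log((1-p)/(1-q)).
p = 0.7, q = 0.8.
p*log(p/q) = 0.7*log(0.7/0.8) = -0.093472.
(1-p)*log((1-p)/(1-q)) = 0.3*log(0.3/0.2) = 0.12164.
D = -0.093472 + 0.12164 = 0.0282

0.0282


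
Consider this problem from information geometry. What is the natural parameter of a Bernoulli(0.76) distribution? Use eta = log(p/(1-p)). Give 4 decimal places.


Natural parameter for Bernoulli: eta = log(p/(1-p)).
p = 0.76, 1-p = 0.24.
p/(1-p) = 3.166667.
eta = log(3.166667) = 1.1527

1.1527


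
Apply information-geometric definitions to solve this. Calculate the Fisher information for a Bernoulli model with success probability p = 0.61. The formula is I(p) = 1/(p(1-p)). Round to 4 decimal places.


For Bernoulli(p), Fisher information is I(p) = 1/(p*(1-p)).
p = 0.61, 1-p = 0.39.
p*(1-p) = 0.2379.
I(p) = 1/0.2379 = 4.2034

4.2034


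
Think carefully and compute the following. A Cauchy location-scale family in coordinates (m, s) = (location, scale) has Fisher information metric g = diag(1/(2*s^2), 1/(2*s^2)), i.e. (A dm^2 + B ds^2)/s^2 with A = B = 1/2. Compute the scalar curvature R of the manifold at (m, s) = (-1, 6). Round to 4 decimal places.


The metric has the form g = (A dm^2 + B ds^2)/s^2 with A = 1/2, B = 1/2.
Substitute u = sqrt(A/B)*m: g = B*(du^2 + ds^2)/s^2, i.e. B times the
Poincare upper half-plane metric, which has constant Gaussian curvature -1.
Scaling a 2D metric by a constant c divides the Gaussian curvature by c,
so K = -1/B = -1/(1/2) = -2.0000 everywhere (the point (m, s) = (-1, 6) is irrelevant:
the curvature is constant).
Scalar curvature in dimension 2: R = 2K = -2/(1/2) = -4.0000.

-4.0000


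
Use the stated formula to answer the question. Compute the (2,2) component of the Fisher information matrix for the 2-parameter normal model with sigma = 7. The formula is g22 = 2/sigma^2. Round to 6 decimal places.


For the 2-parameter normal family, the Fisher metric has:
  g11 = 1/sigma^2, g22 = 2/sigma^2.
sigma = 7, sigma^2 = 49.
g22 = 0.040816

0.040816


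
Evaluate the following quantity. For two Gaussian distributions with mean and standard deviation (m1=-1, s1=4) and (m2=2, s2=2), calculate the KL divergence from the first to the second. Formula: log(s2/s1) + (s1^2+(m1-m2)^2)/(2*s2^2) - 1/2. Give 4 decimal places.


KL divergence between normal distributions:
KL = log(s2/s1) + (s1^2 + (m1-m2)^2)/(2*s2^2) - 1/2.
log(2/4) = -0.693147.
(4^2 + (-1-2)^2)/(2*2^2) = (16 + 9)/8 = 3.125.
KL = -0.693147 + 3.125 - 0.5 = 1.9319

1.9319


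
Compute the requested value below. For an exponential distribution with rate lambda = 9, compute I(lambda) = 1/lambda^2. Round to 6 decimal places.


Fisher information for exponential: I(lambda) = 1/lambda^2.
lambda = 9, lambda^2 = 81.
I = 1/81 = 0.012346

0.012346


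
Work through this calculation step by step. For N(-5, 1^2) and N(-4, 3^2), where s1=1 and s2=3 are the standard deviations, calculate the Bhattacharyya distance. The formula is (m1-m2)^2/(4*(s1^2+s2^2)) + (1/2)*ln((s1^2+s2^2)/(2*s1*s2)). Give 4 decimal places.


Bhattacharyya distance between two Gaussians:
DB = (m1-m2)^2/(4*(s1^2+s2^2)) + (1/2)*ln((s1^2+s2^2)/(2*s1*s2)).
(m1-m2)^2 = (-1)^2 = 1.
s1^2+s2^2 = 1 + 9 = 10.
term1 = 1/40 = 0.025.
term2 = 0.5*ln(10/6.0) = 0.255413.
DB = 0.025 + 0.255413 = 0.2804

0.2804


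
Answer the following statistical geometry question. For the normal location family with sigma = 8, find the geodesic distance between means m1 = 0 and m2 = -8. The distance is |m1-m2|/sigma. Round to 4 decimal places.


On the fixed-variance normal subfamily, geodesic distance = |m1-m2|/sigma.
|0 - -8| = 8.
sigma = 8.
d = 8/8 = 1.0000

1.0000


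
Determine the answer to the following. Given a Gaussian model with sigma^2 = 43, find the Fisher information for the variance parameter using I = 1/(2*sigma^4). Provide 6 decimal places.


Fisher information for variance: I(sigma^2) = 1/(2*sigma^4).
sigma^2 = 43, so sigma^4 = 1849.
I = 1/(2*1849) = 1/3698 = 0.000270

0.000270


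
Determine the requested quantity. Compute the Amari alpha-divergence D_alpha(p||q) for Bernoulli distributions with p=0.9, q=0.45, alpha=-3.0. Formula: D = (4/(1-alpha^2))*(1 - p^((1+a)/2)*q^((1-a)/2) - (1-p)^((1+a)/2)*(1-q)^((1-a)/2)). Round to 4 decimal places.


Amari alpha-divergence:
D = (4/(1-alpha^2))*(1 - p^((1+a)/2)*q^((1-a)/2) - (1-p)^((1+a)/2)*(1-q)^((1-a)/2)).
alpha = -3.0, p = 0.9, q = 0.45.
e1 = (1+alpha)/2 = -1.0, e2 = (1-alpha)/2 = 2.0.
t1 = p^e1 * q^e2 = 0.9^-1.0 * 0.45^2.0 = 0.225.
t2 = (1-p)^e1 * (1-q)^e2 = 0.1^-1.0 * 0.55^2.0 = 3.025.
4/(1-alpha^2) = -0.5.
D = -0.5*(1 - 0.225 - 3.025) = 1.1250

1.1250


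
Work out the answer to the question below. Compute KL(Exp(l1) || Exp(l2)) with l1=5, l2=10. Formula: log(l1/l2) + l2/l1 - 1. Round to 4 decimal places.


KL divergence for exponential family:
KL = log(l1/l2) + l2/l1 - 1.
log(5/10) = -0.693147.
10/5 = 2.0.
KL = -0.693147 + 2.0 - 1 = 0.3069

0.3069


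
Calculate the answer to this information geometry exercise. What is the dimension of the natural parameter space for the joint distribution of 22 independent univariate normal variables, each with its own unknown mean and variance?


Exponential family dimension calculation:
Each univariate normal has two natural parameters (mu/sigma^2 and -1/(2 sigma^2)).
With 22 independent components, dim = 2 * 22 = 44.

44


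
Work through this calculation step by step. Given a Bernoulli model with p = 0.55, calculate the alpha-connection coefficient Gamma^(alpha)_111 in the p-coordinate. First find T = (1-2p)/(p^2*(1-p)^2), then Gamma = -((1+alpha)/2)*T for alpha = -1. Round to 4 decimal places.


Skewness (Amari-Chentsov) tensor: T = (1-2p)/(p^2*(1-p)^2).
p = 0.55, 1-2p = -0.1, p^2 = 0.3025, (1-p)^2 = 0.2025.
T = -0.1/(0.3025 * 0.2025) = -1.632486.
In the p-coordinate, Gamma^(alpha) = Gamma^(0) - (alpha/2)*T with Gamma^(0) = (1/2)*g'(p) = -T/2,
so Gamma^(alpha) = -((1+alpha)/2)*T.
alpha = -1, -(1+alpha)/2 = 0.0.
Gamma = 0.0 * -1.632486 = 0.0000

0.0000


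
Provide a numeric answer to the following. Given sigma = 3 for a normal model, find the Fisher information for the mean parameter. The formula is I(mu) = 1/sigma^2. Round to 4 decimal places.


The Fisher information for the mean of a normal distribution is I(mu) = 1/sigma^2.
sigma = 3, so sigma^2 = 9.
I(mu) = 1/9 = 0.1111

0.1111


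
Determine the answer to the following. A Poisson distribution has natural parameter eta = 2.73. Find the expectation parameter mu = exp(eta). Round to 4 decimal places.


Expectation parameter for Poisson exponential family:
mu = exp(eta).
eta = 2.73.
mu = exp(2.73) = 15.3329

15.3329


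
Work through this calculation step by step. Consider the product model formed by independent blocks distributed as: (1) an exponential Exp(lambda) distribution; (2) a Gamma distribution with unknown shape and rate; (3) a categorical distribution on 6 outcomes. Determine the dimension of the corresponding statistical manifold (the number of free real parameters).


The dimension of a statistical manifold equals the number of free
(independent) real parameters of the model. For a product of independent
blocks the parameter counts add.
- exponential (lambda): 1.
- Gamma (shape, rate): 2.
- categorical on 6 outcomes (probabilities sum to 1): 6-1 = 5.
Total = 1 + 2 + 5 = 8.
Dimension = 8

8


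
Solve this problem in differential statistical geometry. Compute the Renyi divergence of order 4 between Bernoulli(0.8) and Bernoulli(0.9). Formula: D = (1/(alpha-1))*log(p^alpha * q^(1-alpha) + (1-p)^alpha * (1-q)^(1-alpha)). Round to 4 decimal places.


Renyi divergence of order alpha between Bernoulli distributions:
D = (1/(alpha-1))*log(p^alpha * q^(1-alpha) + (1-p)^alpha * (1-q)^(1-alpha)).
alpha = 4, p = 0.8, q = 0.9.
p^alpha * q^(1-alpha) = 0.8^4 * 0.9^-3 = 0.561866.
(1-p)^alpha * (1-q)^(1-alpha) = 0.2^4 * 0.1^-3 = 1.6.
sum = 0.561866 + 1.6 = 2.161866.
D = (1/3)*log(2.161866) = 0.2570

0.2570


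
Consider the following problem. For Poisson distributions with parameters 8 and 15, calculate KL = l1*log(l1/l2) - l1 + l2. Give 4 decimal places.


KL divergence for Poisson:
KL = l1*log(l1/l2) - l1 + l2.
l1 = 8, l2 = 15.
log(8/15) = -0.628609.
l1*log(l1/l2) = 8 * -0.628609 = -5.028869.
KL = -5.028869 - 8 + 15 = 1.9711

1.9711


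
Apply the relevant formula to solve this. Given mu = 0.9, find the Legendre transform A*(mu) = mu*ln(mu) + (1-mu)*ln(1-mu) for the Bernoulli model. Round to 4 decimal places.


Legendre transform for Bernoulli:
A*(mu) = mu*log(mu) + (1-mu)*log(1-mu).
mu = 0.9, 1-mu = 0.1.
mu*log(mu) = 0.9*log(0.9) = -0.094824.
(1-mu)*log(1-mu) = 0.1*log(0.1) = -0.230259.
A* = -0.094824 + -0.230259 = -0.3251

-0.3251


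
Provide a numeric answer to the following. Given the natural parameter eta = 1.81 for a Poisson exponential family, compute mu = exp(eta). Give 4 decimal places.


Expectation parameter for Poisson exponential family:
mu = exp(eta).
eta = 1.81.
mu = exp(1.81) = 6.1104

6.1104


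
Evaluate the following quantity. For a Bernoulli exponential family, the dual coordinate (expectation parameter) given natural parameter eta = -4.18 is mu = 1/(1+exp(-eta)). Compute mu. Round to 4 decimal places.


Dual coordinate (expectation parameter) for Bernoulli:
mu = 1/(1+exp(-eta)).
eta = -4.18.
exp(-eta) = exp(4.18) = 65.365853.
mu = 1/(1+65.365853) = 0.0151

0.0151


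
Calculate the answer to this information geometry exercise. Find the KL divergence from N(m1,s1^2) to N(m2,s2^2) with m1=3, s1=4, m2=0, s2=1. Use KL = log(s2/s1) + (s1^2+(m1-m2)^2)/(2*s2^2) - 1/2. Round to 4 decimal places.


KL divergence between normal distributions:
KL = log(s2/s1) + (s1^2 + (m1-m2)^2)/(2*s2^2) - 1/2.
log(1/4) = -1.386294.
(4^2 + (3-0)^2)/(2*1^2) = (16 + 9)/2 = 12.5.
KL = -1.386294 + 12.5 - 0.5 = 10.6137

10.6137


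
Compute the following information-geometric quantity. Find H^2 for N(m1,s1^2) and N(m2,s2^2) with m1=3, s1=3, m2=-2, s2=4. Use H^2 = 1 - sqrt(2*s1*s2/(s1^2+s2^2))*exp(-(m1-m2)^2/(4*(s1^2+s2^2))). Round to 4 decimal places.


Squared Hellinger distance for Gaussians:
H^2 = 1 - sqrt(2*s1*s2/(s1^2+s2^2)) * exp(-(m1-m2)^2/(4*(s1^2+s2^2))).
s1^2 = 9, s2^2 = 16, s1^2+s2^2 = 25.
sqrt(2*3*4/(25)) = 0.979796.
(m1-m2)^2 = (5)^2 = 25.
exp(-25/(4*25)) = exp(-0.25) = 0.778801.
H^2 = 1 - 0.979796*0.778801 = 0.2369

0.2369


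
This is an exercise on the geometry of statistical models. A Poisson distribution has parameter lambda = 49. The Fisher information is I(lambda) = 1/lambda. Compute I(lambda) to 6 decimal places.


Fisher information for Poisson: I(lambda) = 1/lambda.
lambda = 49.
I(lambda) = 1/49 = 0.020408

0.020408


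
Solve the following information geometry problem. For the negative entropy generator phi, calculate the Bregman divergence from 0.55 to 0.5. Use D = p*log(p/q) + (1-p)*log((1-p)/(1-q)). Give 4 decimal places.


Bregman divergence with negative entropy generator:
D = p*log(p/q) + (1-p)*log((1-p)/(1-q)).
p = 0.55, q = 0.5.
p*log(p/q) = 0.55*log(0.55/0.5) = 0.052421.
(1-p)*log((1-p)/(1-q)) = 0.45*log(0.45/0.5) = -0.047412.
D = 0.052421 + -0.047412 = 0.0050

0.0050


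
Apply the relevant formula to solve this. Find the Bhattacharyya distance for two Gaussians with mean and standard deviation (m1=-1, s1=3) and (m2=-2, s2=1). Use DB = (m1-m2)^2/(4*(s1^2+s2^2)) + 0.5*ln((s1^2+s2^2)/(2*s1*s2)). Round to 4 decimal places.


Bhattacharyya distance between two Gaussians:
DB = (m1-m2)^2/(4*(s1^2+s2^2)) + (1/2)*ln((s1^2+s2^2)/(2*s1*s2)).
(m1-m2)^2 = (1)^2 = 1.
s1^2+s2^2 = 9 + 1 = 10.
term1 = 1/40 = 0.025.
term2 = 0.5*ln(10/6.0) = 0.255413.
DB = 0.025 + 0.255413 = 0.2804

0.2804


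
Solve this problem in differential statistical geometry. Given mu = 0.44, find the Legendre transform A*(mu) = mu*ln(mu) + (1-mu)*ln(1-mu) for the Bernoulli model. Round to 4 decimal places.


Legendre transform for Bernoulli:
A*(mu) = mu*log(mu) + (1-mu)*log(1-mu).
mu = 0.44, 1-mu = 0.56.
mu*log(mu) = 0.44*log(0.44) = -0.361231.
(1-mu)*log(1-mu) = 0.56*log(0.56) = -0.324698.
A* = -0.361231 + -0.324698 = -0.6859

-0.6859


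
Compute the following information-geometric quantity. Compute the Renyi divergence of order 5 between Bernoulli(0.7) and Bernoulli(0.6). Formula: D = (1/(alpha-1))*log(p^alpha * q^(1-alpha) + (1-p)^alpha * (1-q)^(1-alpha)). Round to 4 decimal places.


Renyi divergence of order alpha between Bernoulli distributions:
D = (1/(alpha-1))*log(p^alpha * q^(1-alpha) + (1-p)^alpha * (1-q)^(1-alpha)).
alpha = 5, p = 0.7, q = 0.6.
p^alpha * q^(1-alpha) = 0.7^5 * 0.6^-4 = 1.296836.
(1-p)^alpha * (1-q)^(1-alpha) = 0.3^5 * 0.4^-4 = 0.094922.
sum = 1.296836 + 0.094922 = 1.391758.
D = (1/4)*log(1.391758) = 0.0826

0.0826


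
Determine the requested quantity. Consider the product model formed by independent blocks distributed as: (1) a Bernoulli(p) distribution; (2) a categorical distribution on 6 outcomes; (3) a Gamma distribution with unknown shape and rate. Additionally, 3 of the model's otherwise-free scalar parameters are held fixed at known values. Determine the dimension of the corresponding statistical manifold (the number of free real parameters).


The dimension of a statistical manifold equals the number of free
(independent) real parameters of the model. For a product of independent
blocks the parameter counts add.
- Bernoulli (p): 1.
- categorical on 6 outcomes (probabilities sum to 1): 6-1 = 5.
- Gamma (shape, rate): 2.
Total = 1 + 5 + 2 = 8.
3 parameter(s) fixed at known values: 8 - 3 = 5.
Dimension = 5

5


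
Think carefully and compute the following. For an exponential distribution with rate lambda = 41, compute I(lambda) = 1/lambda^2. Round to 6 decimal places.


Fisher information for exponential: I(lambda) = 1/lambda^2.
lambda = 41, lambda^2 = 1681.
I = 1/1681 = 0.000595

0.000595


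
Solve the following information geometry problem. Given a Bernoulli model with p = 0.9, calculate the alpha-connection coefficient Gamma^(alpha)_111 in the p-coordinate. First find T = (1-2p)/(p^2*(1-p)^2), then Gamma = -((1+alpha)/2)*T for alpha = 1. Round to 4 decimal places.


Skewness (Amari-Chentsov) tensor: T = (1-2p)/(p^2*(1-p)^2).
p = 0.9, 1-2p = -0.8, p^2 = 0.81, (1-p)^2 = 0.01.
T = -0.8/(0.81 * 0.01) = -98.765432.
In the p-coordinate, Gamma^(alpha) = Gamma^(0) - (alpha/2)*T with Gamma^(0) = (1/2)*g'(p) = -T/2,
so Gamma^(alpha) = -((1+alpha)/2)*T.
alpha = 1, -(1+alpha)/2 = -1.0.
Gamma = -1.0 * -98.765432 = 98.7654

98.7654


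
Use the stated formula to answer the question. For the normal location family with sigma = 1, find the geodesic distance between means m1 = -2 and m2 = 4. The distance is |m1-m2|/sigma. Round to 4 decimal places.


On the fixed-variance normal subfamily, geodesic distance = |m1-m2|/sigma.
|-2 - 4| = 6.
sigma = 1.
d = 6/1 = 6.0000

6.0000


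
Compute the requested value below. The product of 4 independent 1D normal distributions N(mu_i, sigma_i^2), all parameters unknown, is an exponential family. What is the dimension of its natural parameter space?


Exponential family dimension calculation:
Each univariate normal has two natural parameters (mu/sigma^2 and -1/(2 sigma^2)).
With 4 independent components, dim = 2 * 4 = 8.

8


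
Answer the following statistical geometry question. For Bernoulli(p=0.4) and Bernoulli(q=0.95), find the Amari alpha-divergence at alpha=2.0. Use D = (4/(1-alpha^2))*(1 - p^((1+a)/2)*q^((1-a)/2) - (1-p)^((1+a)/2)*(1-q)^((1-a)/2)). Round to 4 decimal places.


Amari alpha-divergence:
D = (4/(1-alpha^2))*(1 - p^((1+a)/2)*q^((1-a)/2) - (1-p)^((1+a)/2)*(1-q)^((1-a)/2)).
alpha = 2.0, p = 0.4, q = 0.95.
e1 = (1+alpha)/2 = 1.5, e2 = (1-alpha)/2 = -0.5.
t1 = p^e1 * q^e2 = 0.4^1.5 * 0.95^-0.5 = 0.259554.
t2 = (1-p)^e1 * (1-q)^e2 = 0.6^1.5 * 0.05^-0.5 = 2.078461.
4/(1-alpha^2) = -1.333333.
D = -1.333333*(1 - 0.259554 - 2.078461) = 1.7840

1.7840


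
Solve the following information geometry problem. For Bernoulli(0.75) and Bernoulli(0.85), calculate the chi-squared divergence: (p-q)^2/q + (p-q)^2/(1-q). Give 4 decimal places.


Chi-squared divergence between Bernoulli distributions:
chi^2 = (p-q)^2/q + (p-q)^2/(1-q).
p = 0.75, q = 0.85, p-q = -0.1.
(p-q)^2 = 0.01.
term1 = 0.01/0.85 = 0.011765.
term2 = 0.01/0.15 = 0.066667.
chi^2 = 0.011765 + 0.066667 = 0.0784

0.0784


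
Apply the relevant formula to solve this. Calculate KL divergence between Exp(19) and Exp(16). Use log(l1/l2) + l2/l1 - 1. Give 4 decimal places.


KL divergence for exponential family:
KL = log(l1/l2) + l2/l1 - 1.
log(19/16) = 0.17185.
16/19 = 0.842105.
KL = 0.17185 + 0.842105 - 1 = 0.0140

0.0140


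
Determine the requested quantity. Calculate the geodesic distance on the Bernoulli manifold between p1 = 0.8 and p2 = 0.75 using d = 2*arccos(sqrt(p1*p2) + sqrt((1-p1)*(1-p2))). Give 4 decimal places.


Geodesic distance on Bernoulli manifold:
d(p1,p2) = 2*arccos(sqrt(p1*p2) + sqrt((1-p1)*(1-p2))).
sqrt(p1*p2) = sqrt(0.8*0.75) = 0.774597.
sqrt((1-p1)*(1-p2)) = sqrt(0.2*0.25) = 0.223607.
arg = 0.774597 + 0.223607 = 0.998203.
d = 2*arccos(0.998203) = 0.1199

0.1199


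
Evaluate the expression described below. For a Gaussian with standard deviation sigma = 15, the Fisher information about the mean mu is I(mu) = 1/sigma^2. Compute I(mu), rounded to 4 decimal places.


The Fisher information for the mean of a normal distribution is I(mu) = 1/sigma^2.
sigma = 15, so sigma^2 = 225.
I(mu) = 1/225 = 0.0044

0.0044


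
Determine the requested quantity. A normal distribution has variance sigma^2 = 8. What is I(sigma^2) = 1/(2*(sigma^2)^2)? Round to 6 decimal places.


Fisher information for variance: I(sigma^2) = 1/(2*sigma^4).
sigma^2 = 8, so sigma^4 = 64.
I = 1/(2*64) = 1/128 = 0.007813

0.007813


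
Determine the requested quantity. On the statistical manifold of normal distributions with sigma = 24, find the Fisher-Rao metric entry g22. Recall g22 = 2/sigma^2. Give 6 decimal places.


For the 2-parameter normal family, the Fisher metric has:
  g11 = 1/sigma^2, g22 = 2/sigma^2.
sigma = 24, sigma^2 = 576.
g22 = 0.003472

0.003472


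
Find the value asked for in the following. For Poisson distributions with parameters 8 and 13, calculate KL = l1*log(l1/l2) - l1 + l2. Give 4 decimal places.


KL divergence for Poisson:
KL = l1*log(l1/l2) - l1 + l2.
l1 = 8, l2 = 13.
log(8/13) = -0.485508.
l1*log(l1/l2) = 8 * -0.485508 = -3.884063.
KL = -3.884063 - 8 + 13 = 1.1159

1.1159


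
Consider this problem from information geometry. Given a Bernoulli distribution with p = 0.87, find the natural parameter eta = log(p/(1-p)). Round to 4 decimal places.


Natural parameter for Bernoulli: eta = log(p/(1-p)).
p = 0.87, 1-p = 0.13.
p/(1-p) = 6.692308.
eta = log(6.692308) = 1.9010

1.9010


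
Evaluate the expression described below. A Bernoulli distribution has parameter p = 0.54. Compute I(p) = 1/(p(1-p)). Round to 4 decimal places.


For Bernoulli(p), Fisher information is I(p) = 1/(p*(1-p)).
p = 0.54, 1-p = 0.46.
p*(1-p) = 0.2484.
I(p) = 1/0.2484 = 4.0258

4.0258


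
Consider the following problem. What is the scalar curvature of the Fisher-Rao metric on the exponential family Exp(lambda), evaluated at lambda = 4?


This family has a single free parameter, so its statistical manifold
is 1-dimensional. The Riemann curvature tensor of any 1-dimensional
Riemannian manifold vanishes identically, so R = 0.

0


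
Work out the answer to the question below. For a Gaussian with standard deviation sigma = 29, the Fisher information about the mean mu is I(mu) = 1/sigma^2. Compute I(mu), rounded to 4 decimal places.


The Fisher information for the mean of a normal distribution is I(mu) = 1/sigma^2.
sigma = 29, so sigma^2 = 841.
I(mu) = 1/841 = 0.0012

0.0012


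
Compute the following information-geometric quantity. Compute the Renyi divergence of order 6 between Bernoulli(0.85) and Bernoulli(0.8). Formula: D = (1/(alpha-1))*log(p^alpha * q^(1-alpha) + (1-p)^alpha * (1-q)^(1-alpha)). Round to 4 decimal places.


Renyi divergence of order alpha between Bernoulli distributions:
D = (1/(alpha-1))*log(p^alpha * q^(1-alpha) + (1-p)^alpha * (1-q)^(1-alpha)).
alpha = 6, p = 0.85, q = 0.8.
p^alpha * q^(1-alpha) = 0.85^6 * 0.8^-5 = 1.150969.
(1-p)^alpha * (1-q)^(1-alpha) = 0.15^6 * 0.2^-5 = 0.035596.
sum = 1.150969 + 0.035596 = 1.186565.
D = (1/5)*log(1.186565) = 0.0342

0.0342


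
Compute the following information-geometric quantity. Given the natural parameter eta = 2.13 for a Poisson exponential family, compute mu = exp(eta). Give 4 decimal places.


Expectation parameter for Poisson exponential family:
mu = exp(eta).
eta = 2.13.
mu = exp(2.13) = 8.4149

8.4149


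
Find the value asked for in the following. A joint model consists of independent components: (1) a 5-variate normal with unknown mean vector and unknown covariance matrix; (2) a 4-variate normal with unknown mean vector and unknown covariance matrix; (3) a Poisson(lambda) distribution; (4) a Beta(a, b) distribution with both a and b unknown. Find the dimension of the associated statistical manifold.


The dimension of a statistical manifold equals the number of free
(independent) real parameters of the model. For a product of independent
blocks the parameter counts add.
- 5-variate normal: 5 (mean) + 5*6/2 = 15 (symmetric covariance) = 20.
- 4-variate normal: 4 (mean) + 4*5/2 = 10 (symmetric covariance) = 14.
- Poisson (lambda): 1.
- Beta (a, b): 2.
Total = 20 + 14 + 1 + 2 = 37.
Dimension = 37

37


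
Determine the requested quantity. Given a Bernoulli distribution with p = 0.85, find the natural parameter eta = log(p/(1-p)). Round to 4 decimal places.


Natural parameter for Bernoulli: eta = log(p/(1-p)).
p = 0.85, 1-p = 0.15.
p/(1-p) = 5.666667.
eta = log(5.666667) = 1.7346

1.7346


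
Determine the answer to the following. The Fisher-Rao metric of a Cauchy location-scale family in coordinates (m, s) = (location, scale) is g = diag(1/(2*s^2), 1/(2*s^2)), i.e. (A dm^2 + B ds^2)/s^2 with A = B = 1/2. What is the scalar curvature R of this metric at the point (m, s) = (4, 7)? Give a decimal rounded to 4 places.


The metric has the form g = (A dm^2 + B ds^2)/s^2 with A = 1/2, B = 1/2.
Substitute u = sqrt(A/B)*m: g = B*(du^2 + ds^2)/s^2, i.e. B times the
Poincare upper half-plane metric, which has constant Gaussian curvature -1.
Scaling a 2D metric by a constant c divides the Gaussian curvature by c,
so K = -1/B = -1/(1/2) = -2.0000 everywhere (the point (m, s) = (4, 7) is irrelevant:
the curvature is constant).
Scalar curvature in dimension 2: R = 2K = -2/(1/2) = -4.0000.

-4.0000


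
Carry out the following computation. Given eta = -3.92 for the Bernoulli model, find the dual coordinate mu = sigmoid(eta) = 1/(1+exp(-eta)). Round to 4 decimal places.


Dual coordinate (expectation parameter) for Bernoulli:
mu = 1/(1+exp(-eta)).
eta = -3.92.
exp(-eta) = exp(3.92) = 50.400445.
mu = 1/(1+50.400445) = 0.0195

0.0195


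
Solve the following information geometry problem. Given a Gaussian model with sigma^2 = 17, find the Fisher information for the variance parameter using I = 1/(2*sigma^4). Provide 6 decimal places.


Fisher information for variance: I(sigma^2) = 1/(2*sigma^4).
sigma^2 = 17, so sigma^4 = 289.
I = 1/(2*289) = 1/578 = 0.001730

0.001730


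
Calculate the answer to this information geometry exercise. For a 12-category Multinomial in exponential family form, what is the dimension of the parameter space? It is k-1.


Exponential family dimension calculation:
For Multinomial with k=12 categories, dim = k-1 = 11.

11


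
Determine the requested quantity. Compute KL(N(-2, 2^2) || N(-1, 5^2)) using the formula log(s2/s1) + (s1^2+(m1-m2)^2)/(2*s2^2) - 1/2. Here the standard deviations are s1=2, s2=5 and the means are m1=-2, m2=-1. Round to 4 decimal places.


KL divergence between normal distributions:
KL = log(s2/s1) + (s1^2 + (m1-m2)^2)/(2*s2^2) - 1/2.
log(5/2) = 0.916291.
(2^2 + (-2--1)^2)/(2*5^2) = (4 + 1)/50 = 0.1.
KL = 0.916291 + 0.1 - 0.5 = 0.5163

0.5163


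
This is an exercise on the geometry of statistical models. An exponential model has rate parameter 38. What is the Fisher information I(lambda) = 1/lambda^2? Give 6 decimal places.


Fisher information for exponential: I(lambda) = 1/lambda^2.
lambda = 38, lambda^2 = 1444.
I = 1/1444 = 0.000693

0.000693


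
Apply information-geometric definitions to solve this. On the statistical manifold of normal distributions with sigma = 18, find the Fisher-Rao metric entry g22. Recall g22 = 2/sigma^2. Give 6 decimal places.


For the 2-parameter normal family, the Fisher metric has:
  g11 = 1/sigma^2, g22 = 2/sigma^2.
sigma = 18, sigma^2 = 324.
g22 = 0.006173

0.006173


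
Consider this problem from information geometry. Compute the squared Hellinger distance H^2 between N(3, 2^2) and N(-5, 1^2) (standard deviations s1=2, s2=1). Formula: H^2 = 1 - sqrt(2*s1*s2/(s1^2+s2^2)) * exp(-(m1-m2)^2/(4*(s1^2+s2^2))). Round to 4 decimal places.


Squared Hellinger distance for Gaussians:
H^2 = 1 - sqrt(2*s1*s2/(s1^2+s2^2)) * exp(-(m1-m2)^2/(4*(s1^2+s2^2))).
s1^2 = 4, s2^2 = 1, s1^2+s2^2 = 5.
sqrt(2*2*1/(5)) = 0.894427.
(m1-m2)^2 = (8)^2 = 64.
exp(-64/(4*5)) = exp(-3.2) = 0.040762.
H^2 = 1 - 0.894427*0.040762 = 0.9635

0.9635


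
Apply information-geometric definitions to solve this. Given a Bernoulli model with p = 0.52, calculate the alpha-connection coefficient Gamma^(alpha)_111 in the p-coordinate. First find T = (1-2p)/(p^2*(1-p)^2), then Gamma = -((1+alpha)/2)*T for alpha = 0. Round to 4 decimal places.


Skewness (Amari-Chentsov) tensor: T = (1-2p)/(p^2*(1-p)^2).
p = 0.52, 1-2p = -0.04, p^2 = 0.2704, (1-p)^2 = 0.2304.
T = -0.04/(0.2704 * 0.2304) = -0.642053.
In the p-coordinate, Gamma^(alpha) = Gamma^(0) - (alpha/2)*T with Gamma^(0) = (1/2)*g'(p) = -T/2,
so Gamma^(alpha) = -((1+alpha)/2)*T.
alpha = 0, -(1+alpha)/2 = -0.5.
Gamma = -0.5 * -0.642053 = 0.3210

0.3210


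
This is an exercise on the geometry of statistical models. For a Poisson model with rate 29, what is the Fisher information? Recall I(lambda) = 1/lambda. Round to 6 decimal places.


Fisher information for Poisson: I(lambda) = 1/lambda.
lambda = 29.
I(lambda) = 1/29 = 0.034483

0.034483


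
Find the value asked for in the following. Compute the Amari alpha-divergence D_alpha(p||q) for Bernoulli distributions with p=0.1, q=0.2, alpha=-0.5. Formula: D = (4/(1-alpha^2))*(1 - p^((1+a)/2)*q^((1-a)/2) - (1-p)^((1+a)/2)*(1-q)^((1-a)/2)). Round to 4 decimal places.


Amari alpha-divergence:
D = (4/(1-alpha^2))*(1 - p^((1+a)/2)*q^((1-a)/2) - (1-p)^((1+a)/2)*(1-q)^((1-a)/2)).
alpha = -0.5, p = 0.1, q = 0.2.
e1 = (1+alpha)/2 = 0.25, e2 = (1-alpha)/2 = 0.75.
t1 = p^e1 * q^e2 = 0.1^0.25 * 0.2^0.75 = 0.168179.
t2 = (1-p)^e1 * (1-q)^e2 = 0.9^0.25 * 0.8^0.75 = 0.823907.
4/(1-alpha^2) = 5.333333.
D = 5.333333*(1 - 0.168179 - 0.823907) = 0.0422

0.0422
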